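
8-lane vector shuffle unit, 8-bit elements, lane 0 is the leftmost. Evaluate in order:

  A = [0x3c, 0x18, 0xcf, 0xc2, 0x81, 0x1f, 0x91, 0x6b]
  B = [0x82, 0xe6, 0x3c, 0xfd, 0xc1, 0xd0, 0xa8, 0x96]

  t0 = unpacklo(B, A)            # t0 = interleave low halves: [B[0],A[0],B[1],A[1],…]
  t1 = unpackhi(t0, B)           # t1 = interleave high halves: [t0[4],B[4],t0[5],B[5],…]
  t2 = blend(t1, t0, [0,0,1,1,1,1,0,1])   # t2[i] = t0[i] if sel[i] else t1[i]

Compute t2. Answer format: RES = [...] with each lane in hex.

  t0: 82 3c e6 18 3c cf fd c2
  t1: 3c c1 cf d0 fd a8 c2 96
  t2: 3c c1 e6 18 3c cf c2 c2

RES = [0x3c, 0xc1, 0xe6, 0x18, 0x3c, 0xcf, 0xc2, 0xc2]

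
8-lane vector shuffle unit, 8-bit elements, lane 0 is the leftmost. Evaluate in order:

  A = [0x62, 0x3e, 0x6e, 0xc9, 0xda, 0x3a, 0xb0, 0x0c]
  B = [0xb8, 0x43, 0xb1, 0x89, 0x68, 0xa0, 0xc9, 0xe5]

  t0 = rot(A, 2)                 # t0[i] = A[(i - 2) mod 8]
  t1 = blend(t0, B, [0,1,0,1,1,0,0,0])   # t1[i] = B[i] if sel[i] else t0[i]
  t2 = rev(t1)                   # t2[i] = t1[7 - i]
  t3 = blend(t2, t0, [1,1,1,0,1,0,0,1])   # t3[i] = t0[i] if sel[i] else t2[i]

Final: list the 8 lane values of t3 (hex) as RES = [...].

  t0: b0 0c 62 3e 6e c9 da 3a
  t1: b0 43 62 89 68 c9 da 3a
  t2: 3a da c9 68 89 62 43 b0
  t3: b0 0c 62 68 6e 62 43 3a

RES = [ 0xb0  0x0c  0x62  0x68  0x6e  0x62  0x43  0x3a ]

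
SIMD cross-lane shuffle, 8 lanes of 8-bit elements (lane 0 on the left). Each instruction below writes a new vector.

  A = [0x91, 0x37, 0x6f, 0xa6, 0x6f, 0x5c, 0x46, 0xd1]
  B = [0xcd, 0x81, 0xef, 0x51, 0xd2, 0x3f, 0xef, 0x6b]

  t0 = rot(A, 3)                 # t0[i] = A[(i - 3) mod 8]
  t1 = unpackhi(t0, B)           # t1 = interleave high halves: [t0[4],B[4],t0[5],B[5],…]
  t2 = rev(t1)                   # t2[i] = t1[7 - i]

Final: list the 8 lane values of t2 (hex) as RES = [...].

RES = [0x6b, 0x6f, 0xef, 0xa6, 0x3f, 0x6f, 0xd2, 0x37]

t0 = [0x5c, 0x46, 0xd1, 0x91, 0x37, 0x6f, 0xa6, 0x6f]
t1 = [0x37, 0xd2, 0x6f, 0x3f, 0xa6, 0xef, 0x6f, 0x6b]
t2 = [0x6b, 0x6f, 0xef, 0xa6, 0x3f, 0x6f, 0xd2, 0x37]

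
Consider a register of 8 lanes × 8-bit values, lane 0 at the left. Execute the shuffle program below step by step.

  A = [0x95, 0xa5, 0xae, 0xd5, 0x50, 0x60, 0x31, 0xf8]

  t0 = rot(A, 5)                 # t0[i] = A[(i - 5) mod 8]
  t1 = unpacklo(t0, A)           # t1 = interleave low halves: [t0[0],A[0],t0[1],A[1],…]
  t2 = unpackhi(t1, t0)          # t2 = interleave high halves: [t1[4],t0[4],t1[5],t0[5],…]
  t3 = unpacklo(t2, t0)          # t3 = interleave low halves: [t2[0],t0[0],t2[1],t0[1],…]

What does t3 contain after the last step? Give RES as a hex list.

RES = [ 0x60  0xd5  0xf8  0x50  0xae  0x60  0x95  0x31 ]

t0 = [0xd5, 0x50, 0x60, 0x31, 0xf8, 0x95, 0xa5, 0xae]
t1 = [0xd5, 0x95, 0x50, 0xa5, 0x60, 0xae, 0x31, 0xd5]
t2 = [0x60, 0xf8, 0xae, 0x95, 0x31, 0xa5, 0xd5, 0xae]
t3 = [0x60, 0xd5, 0xf8, 0x50, 0xae, 0x60, 0x95, 0x31]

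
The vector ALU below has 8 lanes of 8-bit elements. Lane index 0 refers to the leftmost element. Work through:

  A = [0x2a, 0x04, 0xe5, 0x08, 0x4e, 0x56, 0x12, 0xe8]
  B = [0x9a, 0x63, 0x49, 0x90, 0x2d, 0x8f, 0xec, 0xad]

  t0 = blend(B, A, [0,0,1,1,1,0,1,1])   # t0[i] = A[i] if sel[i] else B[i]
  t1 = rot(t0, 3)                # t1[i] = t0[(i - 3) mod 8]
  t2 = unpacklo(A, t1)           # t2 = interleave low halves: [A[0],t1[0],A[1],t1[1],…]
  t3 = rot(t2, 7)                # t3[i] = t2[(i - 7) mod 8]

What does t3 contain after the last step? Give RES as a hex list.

t0 = [0x9a, 0x63, 0xe5, 0x08, 0x4e, 0x8f, 0x12, 0xe8]
t1 = [0x8f, 0x12, 0xe8, 0x9a, 0x63, 0xe5, 0x08, 0x4e]
t2 = [0x2a, 0x8f, 0x04, 0x12, 0xe5, 0xe8, 0x08, 0x9a]
t3 = [0x8f, 0x04, 0x12, 0xe5, 0xe8, 0x08, 0x9a, 0x2a]

RES = [ 0x8f  0x04  0x12  0xe5  0xe8  0x08  0x9a  0x2a ]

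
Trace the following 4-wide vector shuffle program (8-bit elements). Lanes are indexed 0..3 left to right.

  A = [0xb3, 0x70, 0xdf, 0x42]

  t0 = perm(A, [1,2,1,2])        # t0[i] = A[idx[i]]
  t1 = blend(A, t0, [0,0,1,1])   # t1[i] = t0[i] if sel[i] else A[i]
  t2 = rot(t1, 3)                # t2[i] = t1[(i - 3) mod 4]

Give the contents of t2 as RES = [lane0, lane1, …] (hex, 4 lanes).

RES = [ 0x70  0x70  0xdf  0xb3 ]

t0 = [0x70, 0xdf, 0x70, 0xdf]
t1 = [0xb3, 0x70, 0x70, 0xdf]
t2 = [0x70, 0x70, 0xdf, 0xb3]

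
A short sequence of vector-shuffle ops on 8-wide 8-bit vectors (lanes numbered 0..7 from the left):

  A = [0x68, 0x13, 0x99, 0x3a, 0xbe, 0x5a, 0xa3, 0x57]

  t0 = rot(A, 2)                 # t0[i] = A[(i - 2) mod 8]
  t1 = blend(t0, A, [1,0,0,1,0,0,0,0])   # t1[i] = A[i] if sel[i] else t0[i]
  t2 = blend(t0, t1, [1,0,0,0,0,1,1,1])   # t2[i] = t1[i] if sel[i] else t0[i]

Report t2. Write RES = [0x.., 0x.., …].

→ t0 |a3|57|68|13|99|3a|be|5a|
→ t1 |68|57|68|3a|99|3a|be|5a|
→ t2 |68|57|68|13|99|3a|be|5a|

RES = [0x68, 0x57, 0x68, 0x13, 0x99, 0x3a, 0xbe, 0x5a]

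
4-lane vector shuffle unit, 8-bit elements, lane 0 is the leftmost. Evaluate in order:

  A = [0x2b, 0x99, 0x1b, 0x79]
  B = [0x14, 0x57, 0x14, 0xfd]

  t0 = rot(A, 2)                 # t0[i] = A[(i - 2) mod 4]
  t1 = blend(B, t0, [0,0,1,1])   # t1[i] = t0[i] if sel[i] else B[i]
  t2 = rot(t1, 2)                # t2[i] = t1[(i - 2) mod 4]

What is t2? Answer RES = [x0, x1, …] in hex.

RES = [ 0x2b  0x99  0x14  0x57 ]

t0 = [0x1b, 0x79, 0x2b, 0x99]
t1 = [0x14, 0x57, 0x2b, 0x99]
t2 = [0x2b, 0x99, 0x14, 0x57]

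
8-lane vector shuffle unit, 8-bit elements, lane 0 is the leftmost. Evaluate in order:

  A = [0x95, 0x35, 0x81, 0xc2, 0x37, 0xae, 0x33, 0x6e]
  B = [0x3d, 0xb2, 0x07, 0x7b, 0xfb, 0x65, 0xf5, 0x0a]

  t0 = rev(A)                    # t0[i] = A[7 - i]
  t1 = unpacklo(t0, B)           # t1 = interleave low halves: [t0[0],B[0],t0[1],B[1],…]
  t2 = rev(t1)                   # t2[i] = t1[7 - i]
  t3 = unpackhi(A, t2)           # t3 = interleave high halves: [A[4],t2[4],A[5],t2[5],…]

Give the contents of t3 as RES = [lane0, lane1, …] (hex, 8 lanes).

  t0: 6e 33 ae 37 c2 81 35 95
  t1: 6e 3d 33 b2 ae 07 37 7b
  t2: 7b 37 07 ae b2 33 3d 6e
  t3: 37 b2 ae 33 33 3d 6e 6e

RES = [0x37, 0xb2, 0xae, 0x33, 0x33, 0x3d, 0x6e, 0x6e]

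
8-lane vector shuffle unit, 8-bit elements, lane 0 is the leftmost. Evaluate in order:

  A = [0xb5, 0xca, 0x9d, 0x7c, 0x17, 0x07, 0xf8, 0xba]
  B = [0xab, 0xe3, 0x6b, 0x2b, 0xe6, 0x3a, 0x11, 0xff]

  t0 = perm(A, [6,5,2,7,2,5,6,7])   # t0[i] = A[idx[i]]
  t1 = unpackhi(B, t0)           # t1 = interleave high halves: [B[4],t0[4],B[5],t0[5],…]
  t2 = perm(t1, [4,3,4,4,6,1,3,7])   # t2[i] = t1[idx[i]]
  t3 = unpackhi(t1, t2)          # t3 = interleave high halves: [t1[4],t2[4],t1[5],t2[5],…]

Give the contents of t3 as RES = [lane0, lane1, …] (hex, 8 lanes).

RES = [0x11, 0xff, 0xf8, 0x9d, 0xff, 0x07, 0xba, 0xba]

t0 = [0xf8, 0x07, 0x9d, 0xba, 0x9d, 0x07, 0xf8, 0xba]
t1 = [0xe6, 0x9d, 0x3a, 0x07, 0x11, 0xf8, 0xff, 0xba]
t2 = [0x11, 0x07, 0x11, 0x11, 0xff, 0x9d, 0x07, 0xba]
t3 = [0x11, 0xff, 0xf8, 0x9d, 0xff, 0x07, 0xba, 0xba]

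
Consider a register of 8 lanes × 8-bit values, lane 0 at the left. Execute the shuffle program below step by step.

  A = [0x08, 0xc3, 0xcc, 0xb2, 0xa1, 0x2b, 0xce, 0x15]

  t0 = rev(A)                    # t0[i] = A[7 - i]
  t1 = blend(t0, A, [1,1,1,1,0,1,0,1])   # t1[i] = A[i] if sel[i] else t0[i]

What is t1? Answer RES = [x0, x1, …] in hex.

RES = [0x08, 0xc3, 0xcc, 0xb2, 0xb2, 0x2b, 0xc3, 0x15]

t0 = [0x15, 0xce, 0x2b, 0xa1, 0xb2, 0xcc, 0xc3, 0x08]
t1 = [0x08, 0xc3, 0xcc, 0xb2, 0xb2, 0x2b, 0xc3, 0x15]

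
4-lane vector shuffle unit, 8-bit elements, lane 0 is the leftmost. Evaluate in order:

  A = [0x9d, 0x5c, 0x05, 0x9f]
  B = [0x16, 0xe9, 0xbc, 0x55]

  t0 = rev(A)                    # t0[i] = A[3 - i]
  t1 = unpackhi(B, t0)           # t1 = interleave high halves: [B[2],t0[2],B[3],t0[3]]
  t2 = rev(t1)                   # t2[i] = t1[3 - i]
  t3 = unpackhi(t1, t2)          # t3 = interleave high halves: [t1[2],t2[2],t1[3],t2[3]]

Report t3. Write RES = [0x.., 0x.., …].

RES = [0x55, 0x5c, 0x9d, 0xbc]

  t0: 9f 05 5c 9d
  t1: bc 5c 55 9d
  t2: 9d 55 5c bc
  t3: 55 5c 9d bc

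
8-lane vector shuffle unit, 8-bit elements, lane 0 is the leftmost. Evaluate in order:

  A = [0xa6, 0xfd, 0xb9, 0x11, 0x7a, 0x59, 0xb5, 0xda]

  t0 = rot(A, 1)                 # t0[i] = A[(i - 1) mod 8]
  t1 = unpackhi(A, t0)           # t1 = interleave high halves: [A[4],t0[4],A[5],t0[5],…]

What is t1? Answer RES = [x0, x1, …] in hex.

RES = [ 0x7a  0x11  0x59  0x7a  0xb5  0x59  0xda  0xb5 ]

→ t0 |da|a6|fd|b9|11|7a|59|b5|
→ t1 |7a|11|59|7a|b5|59|da|b5|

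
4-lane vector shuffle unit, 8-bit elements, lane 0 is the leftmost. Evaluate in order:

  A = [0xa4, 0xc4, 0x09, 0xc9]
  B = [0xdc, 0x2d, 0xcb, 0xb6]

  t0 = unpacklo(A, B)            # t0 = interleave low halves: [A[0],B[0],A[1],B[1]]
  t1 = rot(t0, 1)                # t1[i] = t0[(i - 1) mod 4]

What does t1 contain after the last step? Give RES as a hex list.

RES = [ 0x2d  0xa4  0xdc  0xc4 ]

  t0: a4 dc c4 2d
  t1: 2d a4 dc c4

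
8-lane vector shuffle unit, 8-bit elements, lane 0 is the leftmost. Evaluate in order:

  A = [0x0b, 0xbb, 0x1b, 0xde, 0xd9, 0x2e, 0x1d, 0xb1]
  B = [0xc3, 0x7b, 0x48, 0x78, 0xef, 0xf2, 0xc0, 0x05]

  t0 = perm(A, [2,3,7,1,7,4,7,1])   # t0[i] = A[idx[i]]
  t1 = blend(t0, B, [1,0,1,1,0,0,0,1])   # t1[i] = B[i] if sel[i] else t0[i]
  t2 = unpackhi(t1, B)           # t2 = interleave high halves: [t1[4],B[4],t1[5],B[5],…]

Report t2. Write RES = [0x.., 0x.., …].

→ t0 |1b|de|b1|bb|b1|d9|b1|bb|
→ t1 |c3|de|48|78|b1|d9|b1|05|
→ t2 |b1|ef|d9|f2|b1|c0|05|05|

RES = [0xb1, 0xef, 0xd9, 0xf2, 0xb1, 0xc0, 0x05, 0x05]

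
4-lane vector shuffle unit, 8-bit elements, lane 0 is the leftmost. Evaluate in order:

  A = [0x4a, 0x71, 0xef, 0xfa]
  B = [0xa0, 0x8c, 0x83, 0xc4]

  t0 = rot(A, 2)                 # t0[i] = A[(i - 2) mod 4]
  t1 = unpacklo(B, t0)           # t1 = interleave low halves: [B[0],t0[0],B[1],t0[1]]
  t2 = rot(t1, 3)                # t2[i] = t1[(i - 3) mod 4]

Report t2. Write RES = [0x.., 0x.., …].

  t0: ef fa 4a 71
  t1: a0 ef 8c fa
  t2: ef 8c fa a0

RES = [0xef, 0x8c, 0xfa, 0xa0]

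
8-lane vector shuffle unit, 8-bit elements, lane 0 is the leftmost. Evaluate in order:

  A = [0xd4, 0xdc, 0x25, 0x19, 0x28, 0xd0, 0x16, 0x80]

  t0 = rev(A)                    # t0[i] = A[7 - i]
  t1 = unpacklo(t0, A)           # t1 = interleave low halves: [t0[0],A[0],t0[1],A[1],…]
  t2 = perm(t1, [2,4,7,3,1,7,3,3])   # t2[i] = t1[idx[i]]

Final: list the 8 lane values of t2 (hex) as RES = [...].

→ t0 |80|16|d0|28|19|25|dc|d4|
→ t1 |80|d4|16|dc|d0|25|28|19|
→ t2 |16|d0|19|dc|d4|19|dc|dc|

RES = [ 0x16  0xd0  0x19  0xdc  0xd4  0x19  0xdc  0xdc ]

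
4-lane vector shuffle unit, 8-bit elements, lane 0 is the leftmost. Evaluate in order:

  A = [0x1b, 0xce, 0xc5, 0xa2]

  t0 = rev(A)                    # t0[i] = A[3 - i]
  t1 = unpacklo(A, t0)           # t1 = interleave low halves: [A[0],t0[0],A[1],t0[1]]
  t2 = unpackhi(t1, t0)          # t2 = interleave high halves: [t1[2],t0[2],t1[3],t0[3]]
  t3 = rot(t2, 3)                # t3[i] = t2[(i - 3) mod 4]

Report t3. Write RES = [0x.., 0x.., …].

RES = [ 0xce  0xc5  0x1b  0xce ]

→ t0 |a2|c5|ce|1b|
→ t1 |1b|a2|ce|c5|
→ t2 |ce|ce|c5|1b|
→ t3 |ce|c5|1b|ce|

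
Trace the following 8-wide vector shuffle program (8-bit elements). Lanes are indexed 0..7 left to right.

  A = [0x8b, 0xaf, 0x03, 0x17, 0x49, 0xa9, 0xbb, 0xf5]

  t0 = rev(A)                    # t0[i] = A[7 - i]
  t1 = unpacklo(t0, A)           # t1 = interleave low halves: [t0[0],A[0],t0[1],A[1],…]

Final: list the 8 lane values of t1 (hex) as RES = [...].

RES = [ 0xf5  0x8b  0xbb  0xaf  0xa9  0x03  0x49  0x17 ]

t0 = [0xf5, 0xbb, 0xa9, 0x49, 0x17, 0x03, 0xaf, 0x8b]
t1 = [0xf5, 0x8b, 0xbb, 0xaf, 0xa9, 0x03, 0x49, 0x17]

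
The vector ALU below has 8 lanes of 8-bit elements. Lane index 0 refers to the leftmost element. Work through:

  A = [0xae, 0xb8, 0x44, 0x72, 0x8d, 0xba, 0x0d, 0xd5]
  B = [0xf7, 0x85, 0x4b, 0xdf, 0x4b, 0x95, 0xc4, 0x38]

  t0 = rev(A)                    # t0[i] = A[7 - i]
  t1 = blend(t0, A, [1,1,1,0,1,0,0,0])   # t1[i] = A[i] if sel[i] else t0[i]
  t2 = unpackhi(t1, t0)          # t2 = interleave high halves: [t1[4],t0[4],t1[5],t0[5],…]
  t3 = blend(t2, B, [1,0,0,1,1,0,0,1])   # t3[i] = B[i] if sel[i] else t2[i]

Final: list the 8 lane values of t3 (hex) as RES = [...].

t0 = [0xd5, 0x0d, 0xba, 0x8d, 0x72, 0x44, 0xb8, 0xae]
t1 = [0xae, 0xb8, 0x44, 0x8d, 0x8d, 0x44, 0xb8, 0xae]
t2 = [0x8d, 0x72, 0x44, 0x44, 0xb8, 0xb8, 0xae, 0xae]
t3 = [0xf7, 0x72, 0x44, 0xdf, 0x4b, 0xb8, 0xae, 0x38]

RES = [0xf7, 0x72, 0x44, 0xdf, 0x4b, 0xb8, 0xae, 0x38]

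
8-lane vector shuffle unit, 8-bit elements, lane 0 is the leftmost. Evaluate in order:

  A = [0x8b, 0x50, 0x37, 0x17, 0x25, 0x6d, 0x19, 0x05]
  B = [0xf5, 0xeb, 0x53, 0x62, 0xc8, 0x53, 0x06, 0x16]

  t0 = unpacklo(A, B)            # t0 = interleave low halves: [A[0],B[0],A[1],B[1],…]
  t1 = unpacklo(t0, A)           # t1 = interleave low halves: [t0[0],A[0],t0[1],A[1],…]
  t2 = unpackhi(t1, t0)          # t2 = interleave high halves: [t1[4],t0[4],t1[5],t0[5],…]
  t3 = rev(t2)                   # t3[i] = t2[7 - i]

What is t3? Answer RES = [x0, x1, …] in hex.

  t0: 8b f5 50 eb 37 53 17 62
  t1: 8b 8b f5 50 50 37 eb 17
  t2: 50 37 37 53 eb 17 17 62
  t3: 62 17 17 eb 53 37 37 50

RES = [ 0x62  0x17  0x17  0xeb  0x53  0x37  0x37  0x50 ]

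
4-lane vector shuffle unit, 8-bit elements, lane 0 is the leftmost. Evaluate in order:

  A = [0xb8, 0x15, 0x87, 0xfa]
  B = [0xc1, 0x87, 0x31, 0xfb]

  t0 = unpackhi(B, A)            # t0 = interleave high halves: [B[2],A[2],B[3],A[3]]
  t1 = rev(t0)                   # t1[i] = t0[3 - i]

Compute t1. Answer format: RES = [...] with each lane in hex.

  t0: 31 87 fb fa
  t1: fa fb 87 31

RES = [ 0xfa  0xfb  0x87  0x31 ]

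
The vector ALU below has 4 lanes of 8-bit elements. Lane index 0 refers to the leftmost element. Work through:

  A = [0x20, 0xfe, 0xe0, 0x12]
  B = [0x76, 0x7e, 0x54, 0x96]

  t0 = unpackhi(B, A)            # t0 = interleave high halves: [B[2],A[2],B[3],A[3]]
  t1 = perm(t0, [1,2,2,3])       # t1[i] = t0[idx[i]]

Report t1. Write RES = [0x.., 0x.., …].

RES = [0xe0, 0x96, 0x96, 0x12]

t0 = [0x54, 0xe0, 0x96, 0x12]
t1 = [0xe0, 0x96, 0x96, 0x12]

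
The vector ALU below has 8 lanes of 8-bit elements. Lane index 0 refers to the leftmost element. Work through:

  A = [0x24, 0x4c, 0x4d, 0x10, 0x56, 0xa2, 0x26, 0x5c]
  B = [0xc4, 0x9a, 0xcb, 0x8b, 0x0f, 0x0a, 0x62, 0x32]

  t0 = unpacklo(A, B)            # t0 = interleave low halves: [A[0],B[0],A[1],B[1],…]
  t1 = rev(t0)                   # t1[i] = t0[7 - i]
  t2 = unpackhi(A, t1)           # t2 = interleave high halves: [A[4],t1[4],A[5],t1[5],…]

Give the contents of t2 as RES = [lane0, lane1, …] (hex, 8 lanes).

RES = [ 0x56  0x9a  0xa2  0x4c  0x26  0xc4  0x5c  0x24 ]

t0 = [0x24, 0xc4, 0x4c, 0x9a, 0x4d, 0xcb, 0x10, 0x8b]
t1 = [0x8b, 0x10, 0xcb, 0x4d, 0x9a, 0x4c, 0xc4, 0x24]
t2 = [0x56, 0x9a, 0xa2, 0x4c, 0x26, 0xc4, 0x5c, 0x24]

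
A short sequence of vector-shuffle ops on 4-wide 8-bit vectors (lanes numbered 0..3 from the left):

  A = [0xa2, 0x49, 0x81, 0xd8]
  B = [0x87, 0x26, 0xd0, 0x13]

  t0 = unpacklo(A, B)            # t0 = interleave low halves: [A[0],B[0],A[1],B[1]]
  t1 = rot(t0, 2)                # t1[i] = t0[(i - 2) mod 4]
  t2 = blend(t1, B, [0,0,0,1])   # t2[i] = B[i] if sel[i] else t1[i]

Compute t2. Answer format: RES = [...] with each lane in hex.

RES = [ 0x49  0x26  0xa2  0x13 ]

→ t0 |a2|87|49|26|
→ t1 |49|26|a2|87|
→ t2 |49|26|a2|13|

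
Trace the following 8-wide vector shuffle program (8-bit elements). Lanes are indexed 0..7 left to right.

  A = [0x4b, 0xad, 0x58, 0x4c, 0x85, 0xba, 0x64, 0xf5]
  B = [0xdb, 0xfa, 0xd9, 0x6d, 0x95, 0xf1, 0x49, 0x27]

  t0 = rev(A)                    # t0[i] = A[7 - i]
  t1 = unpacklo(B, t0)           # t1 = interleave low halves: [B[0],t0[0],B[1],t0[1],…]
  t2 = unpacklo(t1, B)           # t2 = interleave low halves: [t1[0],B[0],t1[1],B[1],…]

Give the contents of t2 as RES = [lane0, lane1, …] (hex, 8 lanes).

RES = [ 0xdb  0xdb  0xf5  0xfa  0xfa  0xd9  0x64  0x6d ]

  t0: f5 64 ba 85 4c 58 ad 4b
  t1: db f5 fa 64 d9 ba 6d 85
  t2: db db f5 fa fa d9 64 6d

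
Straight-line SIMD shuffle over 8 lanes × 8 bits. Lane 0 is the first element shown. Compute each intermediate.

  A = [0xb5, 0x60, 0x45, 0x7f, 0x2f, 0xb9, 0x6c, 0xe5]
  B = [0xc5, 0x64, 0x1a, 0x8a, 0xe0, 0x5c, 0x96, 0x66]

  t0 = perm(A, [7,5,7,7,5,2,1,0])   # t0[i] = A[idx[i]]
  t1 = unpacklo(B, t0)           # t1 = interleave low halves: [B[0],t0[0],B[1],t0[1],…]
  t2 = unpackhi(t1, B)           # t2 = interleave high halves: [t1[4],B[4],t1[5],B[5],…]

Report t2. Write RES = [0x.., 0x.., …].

→ t0 |e5|b9|e5|e5|b9|45|60|b5|
→ t1 |c5|e5|64|b9|1a|e5|8a|e5|
→ t2 |1a|e0|e5|5c|8a|96|e5|66|

RES = [0x1a, 0xe0, 0xe5, 0x5c, 0x8a, 0x96, 0xe5, 0x66]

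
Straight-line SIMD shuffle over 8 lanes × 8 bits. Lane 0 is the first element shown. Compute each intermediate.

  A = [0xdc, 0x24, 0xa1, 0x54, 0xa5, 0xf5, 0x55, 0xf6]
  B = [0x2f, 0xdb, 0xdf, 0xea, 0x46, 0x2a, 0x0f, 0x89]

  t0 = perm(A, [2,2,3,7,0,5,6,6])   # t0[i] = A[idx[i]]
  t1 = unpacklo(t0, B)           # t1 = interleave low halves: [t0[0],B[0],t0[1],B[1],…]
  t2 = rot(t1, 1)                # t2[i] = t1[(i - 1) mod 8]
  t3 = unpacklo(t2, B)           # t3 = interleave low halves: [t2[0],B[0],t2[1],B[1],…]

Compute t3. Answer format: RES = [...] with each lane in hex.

→ t0 |a1|a1|54|f6|dc|f5|55|55|
→ t1 |a1|2f|a1|db|54|df|f6|ea|
→ t2 |ea|a1|2f|a1|db|54|df|f6|
→ t3 |ea|2f|a1|db|2f|df|a1|ea|

RES = [ 0xea  0x2f  0xa1  0xdb  0x2f  0xdf  0xa1  0xea ]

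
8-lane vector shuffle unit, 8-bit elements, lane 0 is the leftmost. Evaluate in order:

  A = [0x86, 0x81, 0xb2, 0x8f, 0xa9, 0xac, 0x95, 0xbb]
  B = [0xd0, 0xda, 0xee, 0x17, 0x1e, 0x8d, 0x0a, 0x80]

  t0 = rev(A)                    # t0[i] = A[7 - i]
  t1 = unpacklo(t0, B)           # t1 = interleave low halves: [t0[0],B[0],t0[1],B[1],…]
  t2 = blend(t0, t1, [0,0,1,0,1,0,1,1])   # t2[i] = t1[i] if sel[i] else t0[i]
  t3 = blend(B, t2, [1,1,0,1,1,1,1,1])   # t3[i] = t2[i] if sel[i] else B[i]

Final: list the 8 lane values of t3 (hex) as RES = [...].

RES = [0xbb, 0x95, 0xee, 0xa9, 0xac, 0xb2, 0xa9, 0x17]

→ t0 |bb|95|ac|a9|8f|b2|81|86|
→ t1 |bb|d0|95|da|ac|ee|a9|17|
→ t2 |bb|95|95|a9|ac|b2|a9|17|
→ t3 |bb|95|ee|a9|ac|b2|a9|17|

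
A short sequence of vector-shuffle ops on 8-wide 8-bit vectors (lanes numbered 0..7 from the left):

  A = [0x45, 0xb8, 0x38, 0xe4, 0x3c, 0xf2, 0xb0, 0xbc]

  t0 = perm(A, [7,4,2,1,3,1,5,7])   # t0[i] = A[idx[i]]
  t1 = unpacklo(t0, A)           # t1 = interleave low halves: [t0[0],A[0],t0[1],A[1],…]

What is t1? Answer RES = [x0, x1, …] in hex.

RES = [0xbc, 0x45, 0x3c, 0xb8, 0x38, 0x38, 0xb8, 0xe4]

t0 = [0xbc, 0x3c, 0x38, 0xb8, 0xe4, 0xb8, 0xf2, 0xbc]
t1 = [0xbc, 0x45, 0x3c, 0xb8, 0x38, 0x38, 0xb8, 0xe4]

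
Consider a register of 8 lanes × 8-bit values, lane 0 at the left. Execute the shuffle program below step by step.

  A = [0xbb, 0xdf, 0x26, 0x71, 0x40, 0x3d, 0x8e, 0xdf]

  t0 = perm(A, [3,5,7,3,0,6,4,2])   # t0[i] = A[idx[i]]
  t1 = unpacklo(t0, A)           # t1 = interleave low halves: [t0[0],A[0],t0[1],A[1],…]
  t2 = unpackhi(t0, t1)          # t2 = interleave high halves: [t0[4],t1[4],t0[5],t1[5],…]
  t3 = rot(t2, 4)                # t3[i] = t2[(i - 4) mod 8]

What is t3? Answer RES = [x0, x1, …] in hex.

  t0: 71 3d df 71 bb 8e 40 26
  t1: 71 bb 3d df df 26 71 71
  t2: bb df 8e 26 40 71 26 71
  t3: 40 71 26 71 bb df 8e 26

RES = [0x40, 0x71, 0x26, 0x71, 0xbb, 0xdf, 0x8e, 0x26]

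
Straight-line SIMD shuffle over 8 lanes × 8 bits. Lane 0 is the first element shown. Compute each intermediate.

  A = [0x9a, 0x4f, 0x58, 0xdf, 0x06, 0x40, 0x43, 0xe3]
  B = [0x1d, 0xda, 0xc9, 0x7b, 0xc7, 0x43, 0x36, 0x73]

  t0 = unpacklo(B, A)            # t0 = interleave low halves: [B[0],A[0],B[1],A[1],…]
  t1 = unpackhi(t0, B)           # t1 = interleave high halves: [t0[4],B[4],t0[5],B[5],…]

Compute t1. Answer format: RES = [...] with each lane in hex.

RES = [ 0xc9  0xc7  0x58  0x43  0x7b  0x36  0xdf  0x73 ]

  t0: 1d 9a da 4f c9 58 7b df
  t1: c9 c7 58 43 7b 36 df 73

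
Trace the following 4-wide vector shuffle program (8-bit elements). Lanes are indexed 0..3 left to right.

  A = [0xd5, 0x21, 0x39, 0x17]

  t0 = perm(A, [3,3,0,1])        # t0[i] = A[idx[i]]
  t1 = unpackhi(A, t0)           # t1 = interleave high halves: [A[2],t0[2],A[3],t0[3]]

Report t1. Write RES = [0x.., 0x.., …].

RES = [ 0x39  0xd5  0x17  0x21 ]

  t0: 17 17 d5 21
  t1: 39 d5 17 21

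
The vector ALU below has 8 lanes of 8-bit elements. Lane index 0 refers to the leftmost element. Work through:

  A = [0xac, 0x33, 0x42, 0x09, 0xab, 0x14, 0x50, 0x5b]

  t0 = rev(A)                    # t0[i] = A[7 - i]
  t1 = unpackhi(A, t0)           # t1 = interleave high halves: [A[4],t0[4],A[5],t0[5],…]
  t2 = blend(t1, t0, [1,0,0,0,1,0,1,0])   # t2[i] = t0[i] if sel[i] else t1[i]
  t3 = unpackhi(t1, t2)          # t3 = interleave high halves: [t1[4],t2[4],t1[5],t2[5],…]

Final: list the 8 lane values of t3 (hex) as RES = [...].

RES = [0x50, 0x09, 0x33, 0x33, 0x5b, 0x33, 0xac, 0xac]

→ t0 |5b|50|14|ab|09|42|33|ac|
→ t1 |ab|09|14|42|50|33|5b|ac|
→ t2 |5b|09|14|42|09|33|33|ac|
→ t3 |50|09|33|33|5b|33|ac|ac|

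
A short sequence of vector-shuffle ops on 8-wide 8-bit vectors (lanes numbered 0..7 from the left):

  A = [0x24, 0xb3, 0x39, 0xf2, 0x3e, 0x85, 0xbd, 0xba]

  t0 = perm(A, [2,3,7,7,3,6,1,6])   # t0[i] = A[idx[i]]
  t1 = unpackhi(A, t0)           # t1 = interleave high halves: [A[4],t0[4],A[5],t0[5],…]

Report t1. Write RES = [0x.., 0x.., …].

RES = [ 0x3e  0xf2  0x85  0xbd  0xbd  0xb3  0xba  0xbd ]

  t0: 39 f2 ba ba f2 bd b3 bd
  t1: 3e f2 85 bd bd b3 ba bd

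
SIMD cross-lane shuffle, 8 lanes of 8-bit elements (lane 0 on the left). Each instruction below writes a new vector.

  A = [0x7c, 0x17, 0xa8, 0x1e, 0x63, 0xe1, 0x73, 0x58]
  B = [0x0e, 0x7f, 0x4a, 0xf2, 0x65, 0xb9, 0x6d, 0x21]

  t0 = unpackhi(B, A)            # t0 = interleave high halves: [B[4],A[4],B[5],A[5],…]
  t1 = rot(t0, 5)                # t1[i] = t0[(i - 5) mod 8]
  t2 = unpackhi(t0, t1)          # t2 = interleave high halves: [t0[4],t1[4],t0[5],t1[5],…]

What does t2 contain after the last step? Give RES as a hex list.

RES = [ 0x6d  0x58  0x73  0x65  0x21  0x63  0x58  0xb9 ]

t0 = [0x65, 0x63, 0xb9, 0xe1, 0x6d, 0x73, 0x21, 0x58]
t1 = [0xe1, 0x6d, 0x73, 0x21, 0x58, 0x65, 0x63, 0xb9]
t2 = [0x6d, 0x58, 0x73, 0x65, 0x21, 0x63, 0x58, 0xb9]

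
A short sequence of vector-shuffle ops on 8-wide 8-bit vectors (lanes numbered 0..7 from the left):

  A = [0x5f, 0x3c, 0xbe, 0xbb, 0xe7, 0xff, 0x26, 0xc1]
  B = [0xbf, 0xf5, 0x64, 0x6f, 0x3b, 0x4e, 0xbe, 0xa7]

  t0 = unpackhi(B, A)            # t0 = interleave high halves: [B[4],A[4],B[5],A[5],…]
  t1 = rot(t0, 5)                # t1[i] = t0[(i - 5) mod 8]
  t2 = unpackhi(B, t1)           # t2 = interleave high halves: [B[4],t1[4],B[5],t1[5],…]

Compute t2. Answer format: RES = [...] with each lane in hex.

t0 = [0x3b, 0xe7, 0x4e, 0xff, 0xbe, 0x26, 0xa7, 0xc1]
t1 = [0xff, 0xbe, 0x26, 0xa7, 0xc1, 0x3b, 0xe7, 0x4e]
t2 = [0x3b, 0xc1, 0x4e, 0x3b, 0xbe, 0xe7, 0xa7, 0x4e]

RES = [0x3b, 0xc1, 0x4e, 0x3b, 0xbe, 0xe7, 0xa7, 0x4e]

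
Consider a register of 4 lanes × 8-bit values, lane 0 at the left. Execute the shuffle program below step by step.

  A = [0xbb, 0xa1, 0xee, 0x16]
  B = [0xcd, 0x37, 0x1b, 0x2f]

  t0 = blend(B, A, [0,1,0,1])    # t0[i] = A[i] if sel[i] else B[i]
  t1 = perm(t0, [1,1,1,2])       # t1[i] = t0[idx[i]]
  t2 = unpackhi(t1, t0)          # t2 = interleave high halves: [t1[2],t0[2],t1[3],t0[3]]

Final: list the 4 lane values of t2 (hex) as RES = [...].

RES = [ 0xa1  0x1b  0x1b  0x16 ]

  t0: cd a1 1b 16
  t1: a1 a1 a1 1b
  t2: a1 1b 1b 16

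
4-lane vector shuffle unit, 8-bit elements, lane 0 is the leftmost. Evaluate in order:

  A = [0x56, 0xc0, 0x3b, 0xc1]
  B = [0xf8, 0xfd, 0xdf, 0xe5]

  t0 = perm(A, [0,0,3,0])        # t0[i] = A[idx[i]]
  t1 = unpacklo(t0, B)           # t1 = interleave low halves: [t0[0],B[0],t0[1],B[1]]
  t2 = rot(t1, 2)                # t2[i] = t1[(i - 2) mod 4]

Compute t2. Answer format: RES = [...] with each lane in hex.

  t0: 56 56 c1 56
  t1: 56 f8 56 fd
  t2: 56 fd 56 f8

RES = [ 0x56  0xfd  0x56  0xf8 ]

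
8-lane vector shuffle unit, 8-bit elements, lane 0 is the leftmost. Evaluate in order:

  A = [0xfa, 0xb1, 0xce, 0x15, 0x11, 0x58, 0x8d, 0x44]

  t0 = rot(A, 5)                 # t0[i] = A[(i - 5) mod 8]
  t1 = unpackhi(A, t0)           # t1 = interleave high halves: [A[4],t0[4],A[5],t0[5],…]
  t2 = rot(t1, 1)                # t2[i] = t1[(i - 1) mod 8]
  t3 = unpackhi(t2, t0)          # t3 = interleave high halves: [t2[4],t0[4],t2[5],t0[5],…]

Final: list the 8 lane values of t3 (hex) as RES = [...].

RES = [ 0xfa  0x44  0x8d  0xfa  0xb1  0xb1  0x44  0xce ]

→ t0 |15|11|58|8d|44|fa|b1|ce|
→ t1 |11|44|58|fa|8d|b1|44|ce|
→ t2 |ce|11|44|58|fa|8d|b1|44|
→ t3 |fa|44|8d|fa|b1|b1|44|ce|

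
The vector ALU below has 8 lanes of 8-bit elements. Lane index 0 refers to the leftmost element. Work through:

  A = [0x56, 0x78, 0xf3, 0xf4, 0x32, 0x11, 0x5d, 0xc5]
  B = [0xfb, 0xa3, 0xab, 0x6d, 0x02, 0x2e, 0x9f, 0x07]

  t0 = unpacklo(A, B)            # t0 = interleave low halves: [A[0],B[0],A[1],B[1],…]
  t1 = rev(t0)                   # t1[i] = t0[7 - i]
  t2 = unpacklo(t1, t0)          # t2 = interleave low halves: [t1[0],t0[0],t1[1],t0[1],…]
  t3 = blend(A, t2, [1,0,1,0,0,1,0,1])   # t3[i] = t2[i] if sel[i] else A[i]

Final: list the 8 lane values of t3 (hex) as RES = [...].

RES = [0x6d, 0x78, 0xf4, 0xf4, 0x32, 0x78, 0x5d, 0xa3]

t0 = [0x56, 0xfb, 0x78, 0xa3, 0xf3, 0xab, 0xf4, 0x6d]
t1 = [0x6d, 0xf4, 0xab, 0xf3, 0xa3, 0x78, 0xfb, 0x56]
t2 = [0x6d, 0x56, 0xf4, 0xfb, 0xab, 0x78, 0xf3, 0xa3]
t3 = [0x6d, 0x78, 0xf4, 0xf4, 0x32, 0x78, 0x5d, 0xa3]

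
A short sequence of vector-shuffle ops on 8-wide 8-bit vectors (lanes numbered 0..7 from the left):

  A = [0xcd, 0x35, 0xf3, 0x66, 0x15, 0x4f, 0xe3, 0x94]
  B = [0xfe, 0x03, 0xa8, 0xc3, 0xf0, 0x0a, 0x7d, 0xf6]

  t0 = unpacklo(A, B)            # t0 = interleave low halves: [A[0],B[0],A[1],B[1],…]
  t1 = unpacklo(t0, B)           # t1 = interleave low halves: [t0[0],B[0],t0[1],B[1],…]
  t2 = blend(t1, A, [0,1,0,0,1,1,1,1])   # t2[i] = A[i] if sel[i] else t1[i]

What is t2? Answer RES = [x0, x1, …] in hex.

RES = [0xcd, 0x35, 0xfe, 0x03, 0x15, 0x4f, 0xe3, 0x94]

  t0: cd fe 35 03 f3 a8 66 c3
  t1: cd fe fe 03 35 a8 03 c3
  t2: cd 35 fe 03 15 4f e3 94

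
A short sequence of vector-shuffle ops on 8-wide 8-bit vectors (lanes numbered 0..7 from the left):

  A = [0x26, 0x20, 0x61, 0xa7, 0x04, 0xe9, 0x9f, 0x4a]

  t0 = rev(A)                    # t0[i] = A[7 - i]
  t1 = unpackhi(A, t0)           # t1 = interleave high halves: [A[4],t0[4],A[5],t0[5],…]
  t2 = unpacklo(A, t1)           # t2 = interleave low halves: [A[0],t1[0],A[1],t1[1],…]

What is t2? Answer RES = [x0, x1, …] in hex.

RES = [ 0x26  0x04  0x20  0xa7  0x61  0xe9  0xa7  0x61 ]

t0 = [0x4a, 0x9f, 0xe9, 0x04, 0xa7, 0x61, 0x20, 0x26]
t1 = [0x04, 0xa7, 0xe9, 0x61, 0x9f, 0x20, 0x4a, 0x26]
t2 = [0x26, 0x04, 0x20, 0xa7, 0x61, 0xe9, 0xa7, 0x61]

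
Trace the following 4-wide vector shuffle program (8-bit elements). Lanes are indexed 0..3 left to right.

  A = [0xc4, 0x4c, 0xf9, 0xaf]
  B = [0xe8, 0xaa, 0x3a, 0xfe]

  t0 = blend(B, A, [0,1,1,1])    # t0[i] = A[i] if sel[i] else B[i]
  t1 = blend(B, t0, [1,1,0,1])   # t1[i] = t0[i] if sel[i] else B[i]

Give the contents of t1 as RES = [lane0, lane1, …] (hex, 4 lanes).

  t0: e8 4c f9 af
  t1: e8 4c 3a af

RES = [0xe8, 0x4c, 0x3a, 0xaf]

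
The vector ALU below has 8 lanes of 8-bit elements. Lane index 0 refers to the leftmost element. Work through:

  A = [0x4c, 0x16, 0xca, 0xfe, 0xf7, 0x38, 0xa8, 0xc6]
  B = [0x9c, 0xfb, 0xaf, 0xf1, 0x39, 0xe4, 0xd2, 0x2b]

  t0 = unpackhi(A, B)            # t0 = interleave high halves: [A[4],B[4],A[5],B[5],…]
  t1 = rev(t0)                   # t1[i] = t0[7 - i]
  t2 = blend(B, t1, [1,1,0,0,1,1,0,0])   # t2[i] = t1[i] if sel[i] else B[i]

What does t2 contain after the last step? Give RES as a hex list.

t0 = [0xf7, 0x39, 0x38, 0xe4, 0xa8, 0xd2, 0xc6, 0x2b]
t1 = [0x2b, 0xc6, 0xd2, 0xa8, 0xe4, 0x38, 0x39, 0xf7]
t2 = [0x2b, 0xc6, 0xaf, 0xf1, 0xe4, 0x38, 0xd2, 0x2b]

RES = [ 0x2b  0xc6  0xaf  0xf1  0xe4  0x38  0xd2  0x2b ]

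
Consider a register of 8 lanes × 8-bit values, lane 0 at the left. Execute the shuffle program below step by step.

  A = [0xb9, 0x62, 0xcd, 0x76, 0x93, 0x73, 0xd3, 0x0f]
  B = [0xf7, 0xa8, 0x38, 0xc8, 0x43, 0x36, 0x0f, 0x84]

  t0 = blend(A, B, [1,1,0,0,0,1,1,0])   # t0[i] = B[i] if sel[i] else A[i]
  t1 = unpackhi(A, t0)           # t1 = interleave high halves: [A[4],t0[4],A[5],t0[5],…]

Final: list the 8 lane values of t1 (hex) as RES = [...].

t0 = [0xf7, 0xa8, 0xcd, 0x76, 0x93, 0x36, 0x0f, 0x0f]
t1 = [0x93, 0x93, 0x73, 0x36, 0xd3, 0x0f, 0x0f, 0x0f]

RES = [ 0x93  0x93  0x73  0x36  0xd3  0x0f  0x0f  0x0f ]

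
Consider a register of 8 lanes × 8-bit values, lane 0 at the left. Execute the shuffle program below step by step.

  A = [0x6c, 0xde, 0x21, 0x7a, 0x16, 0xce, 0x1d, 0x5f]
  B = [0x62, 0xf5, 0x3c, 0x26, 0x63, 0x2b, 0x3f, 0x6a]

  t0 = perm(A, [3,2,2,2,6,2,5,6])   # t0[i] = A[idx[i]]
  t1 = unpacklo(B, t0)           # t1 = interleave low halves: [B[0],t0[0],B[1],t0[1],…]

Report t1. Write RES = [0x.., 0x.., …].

RES = [0x62, 0x7a, 0xf5, 0x21, 0x3c, 0x21, 0x26, 0x21]

  t0: 7a 21 21 21 1d 21 ce 1d
  t1: 62 7a f5 21 3c 21 26 21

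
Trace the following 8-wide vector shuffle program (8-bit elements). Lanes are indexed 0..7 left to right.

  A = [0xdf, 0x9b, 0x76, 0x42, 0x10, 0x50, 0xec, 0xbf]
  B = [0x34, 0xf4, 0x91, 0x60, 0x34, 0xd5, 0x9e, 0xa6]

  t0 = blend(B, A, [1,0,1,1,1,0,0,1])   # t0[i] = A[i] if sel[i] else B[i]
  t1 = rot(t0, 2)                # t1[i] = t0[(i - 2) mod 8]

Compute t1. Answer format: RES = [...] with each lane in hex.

  t0: df f4 76 42 10 d5 9e bf
  t1: 9e bf df f4 76 42 10 d5

RES = [0x9e, 0xbf, 0xdf, 0xf4, 0x76, 0x42, 0x10, 0xd5]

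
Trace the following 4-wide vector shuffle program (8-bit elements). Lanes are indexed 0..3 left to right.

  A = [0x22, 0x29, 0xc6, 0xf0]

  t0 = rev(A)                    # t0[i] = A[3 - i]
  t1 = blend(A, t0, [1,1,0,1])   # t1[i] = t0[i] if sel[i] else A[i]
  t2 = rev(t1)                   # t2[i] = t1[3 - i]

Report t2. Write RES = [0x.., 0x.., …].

→ t0 |f0|c6|29|22|
→ t1 |f0|c6|c6|22|
→ t2 |22|c6|c6|f0|

RES = [ 0x22  0xc6  0xc6  0xf0 ]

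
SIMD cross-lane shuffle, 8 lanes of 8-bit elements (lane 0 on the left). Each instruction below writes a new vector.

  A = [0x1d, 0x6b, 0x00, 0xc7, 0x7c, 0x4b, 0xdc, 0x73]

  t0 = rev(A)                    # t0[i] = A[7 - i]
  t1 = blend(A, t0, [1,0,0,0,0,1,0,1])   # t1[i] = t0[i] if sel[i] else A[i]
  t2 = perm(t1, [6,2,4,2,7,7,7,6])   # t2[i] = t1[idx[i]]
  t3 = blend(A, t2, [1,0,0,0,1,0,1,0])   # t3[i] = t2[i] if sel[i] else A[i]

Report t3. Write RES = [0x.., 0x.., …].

→ t0 |73|dc|4b|7c|c7|00|6b|1d|
→ t1 |73|6b|00|c7|7c|00|dc|1d|
→ t2 |dc|00|7c|00|1d|1d|1d|dc|
→ t3 |dc|6b|00|c7|1d|4b|1d|73|

RES = [ 0xdc  0x6b  0x00  0xc7  0x1d  0x4b  0x1d  0x73 ]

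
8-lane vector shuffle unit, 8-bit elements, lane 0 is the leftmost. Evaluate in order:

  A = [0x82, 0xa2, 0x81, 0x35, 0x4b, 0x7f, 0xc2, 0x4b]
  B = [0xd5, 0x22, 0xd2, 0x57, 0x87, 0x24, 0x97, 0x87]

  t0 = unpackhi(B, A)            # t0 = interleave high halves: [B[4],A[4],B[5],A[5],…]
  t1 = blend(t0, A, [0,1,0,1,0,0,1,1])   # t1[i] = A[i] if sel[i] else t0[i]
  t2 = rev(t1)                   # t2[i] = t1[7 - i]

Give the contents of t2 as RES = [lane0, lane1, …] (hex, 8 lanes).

→ t0 |87|4b|24|7f|97|c2|87|4b|
→ t1 |87|a2|24|35|97|c2|c2|4b|
→ t2 |4b|c2|c2|97|35|24|a2|87|

RES = [0x4b, 0xc2, 0xc2, 0x97, 0x35, 0x24, 0xa2, 0x87]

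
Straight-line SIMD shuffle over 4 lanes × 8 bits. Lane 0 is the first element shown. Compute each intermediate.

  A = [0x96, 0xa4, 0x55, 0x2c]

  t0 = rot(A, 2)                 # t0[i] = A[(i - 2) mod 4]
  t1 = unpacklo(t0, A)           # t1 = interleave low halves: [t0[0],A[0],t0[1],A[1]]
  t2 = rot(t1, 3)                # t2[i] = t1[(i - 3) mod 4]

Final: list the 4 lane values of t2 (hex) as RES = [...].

  t0: 55 2c 96 a4
  t1: 55 96 2c a4
  t2: 96 2c a4 55

RES = [0x96, 0x2c, 0xa4, 0x55]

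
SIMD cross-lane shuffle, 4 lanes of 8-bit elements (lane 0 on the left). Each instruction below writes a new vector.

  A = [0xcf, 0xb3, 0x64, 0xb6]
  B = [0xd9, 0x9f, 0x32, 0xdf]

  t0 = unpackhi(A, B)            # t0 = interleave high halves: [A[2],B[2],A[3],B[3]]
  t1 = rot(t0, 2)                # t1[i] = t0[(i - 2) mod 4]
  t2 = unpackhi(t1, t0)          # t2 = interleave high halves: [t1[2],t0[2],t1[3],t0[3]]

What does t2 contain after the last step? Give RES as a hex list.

RES = [0x64, 0xb6, 0x32, 0xdf]

→ t0 |64|32|b6|df|
→ t1 |b6|df|64|32|
→ t2 |64|b6|32|df|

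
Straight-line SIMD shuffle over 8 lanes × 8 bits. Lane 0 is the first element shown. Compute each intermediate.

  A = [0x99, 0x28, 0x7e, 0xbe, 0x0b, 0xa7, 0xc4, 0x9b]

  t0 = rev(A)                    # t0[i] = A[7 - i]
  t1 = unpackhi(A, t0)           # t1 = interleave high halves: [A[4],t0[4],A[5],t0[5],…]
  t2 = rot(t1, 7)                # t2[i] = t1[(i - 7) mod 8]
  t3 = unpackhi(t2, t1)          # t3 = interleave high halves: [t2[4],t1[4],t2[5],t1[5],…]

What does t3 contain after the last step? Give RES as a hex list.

RES = [ 0x28  0xc4  0x9b  0x28  0x99  0x9b  0x0b  0x99 ]

t0 = [0x9b, 0xc4, 0xa7, 0x0b, 0xbe, 0x7e, 0x28, 0x99]
t1 = [0x0b, 0xbe, 0xa7, 0x7e, 0xc4, 0x28, 0x9b, 0x99]
t2 = [0xbe, 0xa7, 0x7e, 0xc4, 0x28, 0x9b, 0x99, 0x0b]
t3 = [0x28, 0xc4, 0x9b, 0x28, 0x99, 0x9b, 0x0b, 0x99]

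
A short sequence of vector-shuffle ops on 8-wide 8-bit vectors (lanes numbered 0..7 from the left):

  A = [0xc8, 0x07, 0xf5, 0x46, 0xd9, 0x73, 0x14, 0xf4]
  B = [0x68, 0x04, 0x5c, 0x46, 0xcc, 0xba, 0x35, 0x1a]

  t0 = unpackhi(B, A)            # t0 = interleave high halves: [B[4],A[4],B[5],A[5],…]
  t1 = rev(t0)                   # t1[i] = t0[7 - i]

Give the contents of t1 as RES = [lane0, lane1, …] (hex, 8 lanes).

→ t0 |cc|d9|ba|73|35|14|1a|f4|
→ t1 |f4|1a|14|35|73|ba|d9|cc|

RES = [0xf4, 0x1a, 0x14, 0x35, 0x73, 0xba, 0xd9, 0xcc]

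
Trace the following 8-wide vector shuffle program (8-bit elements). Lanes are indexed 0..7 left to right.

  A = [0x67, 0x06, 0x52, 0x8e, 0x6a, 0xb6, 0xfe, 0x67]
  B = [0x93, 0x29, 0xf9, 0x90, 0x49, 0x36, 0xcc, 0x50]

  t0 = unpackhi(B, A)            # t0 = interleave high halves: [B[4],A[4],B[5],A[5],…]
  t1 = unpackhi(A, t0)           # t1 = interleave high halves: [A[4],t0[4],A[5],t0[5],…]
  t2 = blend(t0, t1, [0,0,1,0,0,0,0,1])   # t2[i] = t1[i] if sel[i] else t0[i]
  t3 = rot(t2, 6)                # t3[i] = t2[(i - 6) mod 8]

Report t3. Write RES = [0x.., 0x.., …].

t0 = [0x49, 0x6a, 0x36, 0xb6, 0xcc, 0xfe, 0x50, 0x67]
t1 = [0x6a, 0xcc, 0xb6, 0xfe, 0xfe, 0x50, 0x67, 0x67]
t2 = [0x49, 0x6a, 0xb6, 0xb6, 0xcc, 0xfe, 0x50, 0x67]
t3 = [0xb6, 0xb6, 0xcc, 0xfe, 0x50, 0x67, 0x49, 0x6a]

RES = [0xb6, 0xb6, 0xcc, 0xfe, 0x50, 0x67, 0x49, 0x6a]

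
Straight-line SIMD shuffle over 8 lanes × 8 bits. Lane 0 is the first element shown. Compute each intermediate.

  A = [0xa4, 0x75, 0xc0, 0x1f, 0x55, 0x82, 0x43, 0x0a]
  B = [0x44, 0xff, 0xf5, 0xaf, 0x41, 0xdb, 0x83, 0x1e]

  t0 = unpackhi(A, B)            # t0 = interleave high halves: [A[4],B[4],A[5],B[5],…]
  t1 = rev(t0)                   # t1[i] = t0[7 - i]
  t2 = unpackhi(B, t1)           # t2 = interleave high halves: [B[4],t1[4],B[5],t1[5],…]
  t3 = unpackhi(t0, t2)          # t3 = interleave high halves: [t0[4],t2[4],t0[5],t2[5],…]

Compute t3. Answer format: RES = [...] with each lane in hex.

  t0: 55 41 82 db 43 83 0a 1e
  t1: 1e 0a 83 43 db 82 41 55
  t2: 41 db db 82 83 41 1e 55
  t3: 43 83 83 41 0a 1e 1e 55

RES = [0x43, 0x83, 0x83, 0x41, 0x0a, 0x1e, 0x1e, 0x55]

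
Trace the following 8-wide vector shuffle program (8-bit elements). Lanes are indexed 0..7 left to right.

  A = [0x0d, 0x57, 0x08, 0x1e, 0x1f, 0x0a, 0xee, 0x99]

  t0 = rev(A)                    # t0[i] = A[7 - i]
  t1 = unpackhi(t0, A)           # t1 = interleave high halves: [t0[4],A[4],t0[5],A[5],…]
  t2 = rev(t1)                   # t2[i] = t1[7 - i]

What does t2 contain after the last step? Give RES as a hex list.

t0 = [0x99, 0xee, 0x0a, 0x1f, 0x1e, 0x08, 0x57, 0x0d]
t1 = [0x1e, 0x1f, 0x08, 0x0a, 0x57, 0xee, 0x0d, 0x99]
t2 = [0x99, 0x0d, 0xee, 0x57, 0x0a, 0x08, 0x1f, 0x1e]

RES = [0x99, 0x0d, 0xee, 0x57, 0x0a, 0x08, 0x1f, 0x1e]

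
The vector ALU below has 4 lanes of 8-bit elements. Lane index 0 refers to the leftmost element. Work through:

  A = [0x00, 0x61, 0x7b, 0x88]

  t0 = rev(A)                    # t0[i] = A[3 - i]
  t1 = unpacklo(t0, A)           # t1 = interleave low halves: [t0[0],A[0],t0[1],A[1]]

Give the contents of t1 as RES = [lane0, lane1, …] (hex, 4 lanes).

  t0: 88 7b 61 00
  t1: 88 00 7b 61

RES = [ 0x88  0x00  0x7b  0x61 ]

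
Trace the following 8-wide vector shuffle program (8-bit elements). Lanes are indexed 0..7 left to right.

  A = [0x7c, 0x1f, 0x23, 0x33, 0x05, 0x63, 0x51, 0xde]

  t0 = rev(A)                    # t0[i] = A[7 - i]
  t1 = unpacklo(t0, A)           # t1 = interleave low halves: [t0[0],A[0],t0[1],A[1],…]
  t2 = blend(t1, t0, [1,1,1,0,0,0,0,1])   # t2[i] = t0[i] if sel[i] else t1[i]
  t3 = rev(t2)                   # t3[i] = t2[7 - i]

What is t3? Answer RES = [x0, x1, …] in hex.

RES = [ 0x7c  0x05  0x23  0x63  0x1f  0x63  0x51  0xde ]

t0 = [0xde, 0x51, 0x63, 0x05, 0x33, 0x23, 0x1f, 0x7c]
t1 = [0xde, 0x7c, 0x51, 0x1f, 0x63, 0x23, 0x05, 0x33]
t2 = [0xde, 0x51, 0x63, 0x1f, 0x63, 0x23, 0x05, 0x7c]
t3 = [0x7c, 0x05, 0x23, 0x63, 0x1f, 0x63, 0x51, 0xde]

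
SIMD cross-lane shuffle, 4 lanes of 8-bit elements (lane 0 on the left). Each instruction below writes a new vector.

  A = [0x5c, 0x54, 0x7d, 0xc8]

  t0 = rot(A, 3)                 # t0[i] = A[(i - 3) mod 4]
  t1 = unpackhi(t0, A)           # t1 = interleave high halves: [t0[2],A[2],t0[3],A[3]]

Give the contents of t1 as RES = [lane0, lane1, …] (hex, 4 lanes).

  t0: 54 7d c8 5c
  t1: c8 7d 5c c8

RES = [ 0xc8  0x7d  0x5c  0xc8 ]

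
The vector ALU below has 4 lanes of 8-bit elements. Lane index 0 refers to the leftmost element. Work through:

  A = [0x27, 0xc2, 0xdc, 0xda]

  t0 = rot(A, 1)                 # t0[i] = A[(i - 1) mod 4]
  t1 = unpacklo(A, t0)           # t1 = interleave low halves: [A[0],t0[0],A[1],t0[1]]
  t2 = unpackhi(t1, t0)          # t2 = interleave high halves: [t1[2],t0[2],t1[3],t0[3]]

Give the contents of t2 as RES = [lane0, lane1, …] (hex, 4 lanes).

  t0: da 27 c2 dc
  t1: 27 da c2 27
  t2: c2 c2 27 dc

RES = [0xc2, 0xc2, 0x27, 0xdc]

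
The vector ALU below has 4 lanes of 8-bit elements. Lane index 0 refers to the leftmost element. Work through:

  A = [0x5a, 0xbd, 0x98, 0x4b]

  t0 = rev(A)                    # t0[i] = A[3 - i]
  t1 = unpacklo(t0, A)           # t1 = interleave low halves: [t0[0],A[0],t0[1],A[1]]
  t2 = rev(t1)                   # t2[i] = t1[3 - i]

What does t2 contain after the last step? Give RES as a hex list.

t0 = [0x4b, 0x98, 0xbd, 0x5a]
t1 = [0x4b, 0x5a, 0x98, 0xbd]
t2 = [0xbd, 0x98, 0x5a, 0x4b]

RES = [ 0xbd  0x98  0x5a  0x4b ]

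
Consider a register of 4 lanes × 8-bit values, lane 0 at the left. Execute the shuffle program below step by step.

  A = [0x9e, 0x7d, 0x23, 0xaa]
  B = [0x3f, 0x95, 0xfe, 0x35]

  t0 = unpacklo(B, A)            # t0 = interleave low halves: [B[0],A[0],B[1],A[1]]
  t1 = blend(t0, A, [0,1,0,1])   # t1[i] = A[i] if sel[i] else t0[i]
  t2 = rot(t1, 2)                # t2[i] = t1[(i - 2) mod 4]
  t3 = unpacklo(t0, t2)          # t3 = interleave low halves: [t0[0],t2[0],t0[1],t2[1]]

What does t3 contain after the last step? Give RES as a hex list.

RES = [ 0x3f  0x95  0x9e  0xaa ]

t0 = [0x3f, 0x9e, 0x95, 0x7d]
t1 = [0x3f, 0x7d, 0x95, 0xaa]
t2 = [0x95, 0xaa, 0x3f, 0x7d]
t3 = [0x3f, 0x95, 0x9e, 0xaa]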